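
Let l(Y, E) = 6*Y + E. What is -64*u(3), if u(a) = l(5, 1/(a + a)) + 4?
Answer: -6560/3 ≈ -2186.7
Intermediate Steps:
l(Y, E) = E + 6*Y
u(a) = 34 + 1/(2*a) (u(a) = (1/(a + a) + 6*5) + 4 = (1/(2*a) + 30) + 4 = (30 + 1/(2*a)) + 4 = 34 + 1/(2*a))
-64*u(3) = -64*(34 + (1/2)/3) = -64*(34 + (1/2)*(1/3)) = -64*(34 + 1/6) = -64*205/6 = -6560/3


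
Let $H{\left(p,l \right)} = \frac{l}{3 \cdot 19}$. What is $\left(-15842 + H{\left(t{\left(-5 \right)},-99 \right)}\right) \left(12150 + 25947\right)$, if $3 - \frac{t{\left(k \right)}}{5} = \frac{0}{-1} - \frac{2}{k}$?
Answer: $- \frac{11468378007}{19} \approx -6.036 \cdot 10^{8}$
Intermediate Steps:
$t{\left(k \right)} = 15 + \frac{10}{k}$ ($t{\left(k \right)} = 15 - 5 \left(\frac{0}{-1} - \frac{2}{k}\right) = 15 - 5 \left(0 \left(-1\right) - \frac{2}{k}\right) = 15 - 5 \left(0 - \frac{2}{k}\right) = 15 - 5 \left(- \frac{2}{k}\right) = 15 + \frac{10}{k}$)
$H{\left(p,l \right)} = \frac{l}{57}$
$\left(-15842 + H{\left(t{\left(-5 \right)},-99 \right)}\right) \left(12150 + 25947\right) = \left(-15842 + \frac{1}{57} \left(-99\right)\right) \left(12150 + 25947\right) = \left(-15842 - \frac{33}{19}\right) 38097 = \left(- \frac{301031}{19}\right) 38097 = - \frac{11468378007}{19}$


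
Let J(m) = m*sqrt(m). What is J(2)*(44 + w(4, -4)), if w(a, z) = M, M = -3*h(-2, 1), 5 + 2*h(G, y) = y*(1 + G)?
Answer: 106*sqrt(2) ≈ 149.91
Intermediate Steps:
J(m) = m**(3/2)
h(G, y) = -5/2 + y*(1 + G)/2 (h(G, y) = -5/2 + (y*(1 + G))/2 = -5/2 + y*(1 + G)/2)
M = 9 (M = -3*(-5/2 + (1/2)*1 + (1/2)*(-2)*1) = -3*(-5/2 + 1/2 - 1) = -3*(-3) = -1*(-9) = 9)
w(a, z) = 9
J(2)*(44 + w(4, -4)) = 2**(3/2)*(44 + 9) = (2*sqrt(2))*53 = 106*sqrt(2)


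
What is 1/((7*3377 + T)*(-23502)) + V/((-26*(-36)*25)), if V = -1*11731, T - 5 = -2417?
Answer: -975387595129/1945620120600 ≈ -0.50132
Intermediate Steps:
T = -2412 (T = 5 - 2417 = -2412)
V = -11731
1/((7*3377 + T)*(-23502)) + V/((-26*(-36)*25)) = 1/((7*3377 - 2412)*(-23502)) - 11731/(-26*(-36)*25) = -1/23502/(23639 - 2412) - 11731/(936*25) = -1/23502/21227 - 11731/23400 = (1/21227)*(-1/23502) - 11731*1/23400 = -1/498876954 - 11731/23400 = -975387595129/1945620120600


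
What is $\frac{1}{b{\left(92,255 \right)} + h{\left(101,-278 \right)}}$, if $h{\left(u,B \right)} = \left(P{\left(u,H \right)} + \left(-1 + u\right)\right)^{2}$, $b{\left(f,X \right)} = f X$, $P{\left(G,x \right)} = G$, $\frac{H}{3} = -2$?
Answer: $\frac{1}{63861} \approx 1.5659 \cdot 10^{-5}$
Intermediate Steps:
$H = -6$ ($H = 3 \left(-2\right) = -6$)
$b{\left(f,X \right)} = X f$
$h{\left(u,B \right)} = \left(-1 + 2 u\right)^{2}$ ($h{\left(u,B \right)} = \left(u + \left(-1 + u\right)\right)^{2} = \left(-1 + 2 u\right)^{2}$)
$\frac{1}{b{\left(92,255 \right)} + h{\left(101,-278 \right)}} = \frac{1}{255 \cdot 92 + \left(-1 + 2 \cdot 101\right)^{2}} = \frac{1}{23460 + \left(-1 + 202\right)^{2}} = \frac{1}{23460 + 201^{2}} = \frac{1}{23460 + 40401} = \frac{1}{63861}$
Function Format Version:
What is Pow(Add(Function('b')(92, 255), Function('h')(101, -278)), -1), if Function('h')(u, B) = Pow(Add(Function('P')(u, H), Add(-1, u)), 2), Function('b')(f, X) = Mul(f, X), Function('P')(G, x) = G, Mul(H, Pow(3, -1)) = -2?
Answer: Rational(1, 63861) ≈ 1.5659e-5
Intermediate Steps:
H = -6 (H = Mul(3, -2) = -6)
Function('b')(f, X) = Mul(X, f)
Function('h')(u, B) = Pow(Add(-1, Mul(2, u)), 2) (Function('h')(u, B) = Pow(Add(u, Add(-1, u)), 2) = Pow(Add(-1, Mul(2, u)), 2))
Pow(Add(Function('b')(92, 255), Function('h')(101, -278)), -1) = Pow(Add(Mul(255, 92), Pow(Add(-1, Mul(2, 101)), 2)), -1) = Pow(Add(23460, Pow(Add(-1, 202), 2)), -1) = Pow(Add(23460, Pow(201, 2)), -1) = Pow(Add(23460, 40401), -1) = Pow(63861, -1) = Rational(1, 63861)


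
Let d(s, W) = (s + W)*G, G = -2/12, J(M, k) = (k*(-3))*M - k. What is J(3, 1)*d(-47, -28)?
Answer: -125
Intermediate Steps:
J(M, k) = -k - 3*M*k (J(M, k) = (-3*k)*M - k = -3*M*k - k = -k - 3*M*k)
G = -⅙ (G = -2*1/12 = -⅙ ≈ -0.16667)
d(s, W) = -W/6 - s/6 (d(s, W) = (s + W)*(-⅙) = (W + s)*(-⅙) = -W/6 - s/6)
J(3, 1)*d(-47, -28) = (-1*1*(1 + 3*3))*(-⅙*(-28) - ⅙*(-47)) = (-1*1*(1 + 9))*(14/3 + 47/6) = -1*1*10*(25/2) = -10*25/2 = -125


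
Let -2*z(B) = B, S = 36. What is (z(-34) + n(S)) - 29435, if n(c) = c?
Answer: -29382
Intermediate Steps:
z(B) = -B/2
(z(-34) + n(S)) - 29435 = (-½*(-34) + 36) - 29435 = (17 + 36) - 29435 = 53 - 29435 = -29382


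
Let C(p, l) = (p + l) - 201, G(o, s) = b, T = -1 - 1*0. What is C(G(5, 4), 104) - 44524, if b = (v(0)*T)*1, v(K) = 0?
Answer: -44621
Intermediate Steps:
T = -1 (T = -1 + 0 = -1)
b = 0 (b = (0*(-1))*1 = 0*1 = 0)
G(o, s) = 0
C(p, l) = -201 + l + p (C(p, l) = (l + p) - 201 = -201 + l + p)
C(G(5, 4), 104) - 44524 = (-201 + 104 + 0) - 44524 = -97 - 44524 = -44621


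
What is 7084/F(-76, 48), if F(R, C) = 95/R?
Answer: -28336/5 ≈ -5667.2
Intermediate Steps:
7084/F(-76, 48) = 7084/((95/(-76))) = 7084/((95*(-1/76))) = 7084/(-5/4) = 7084*(-4/5) = -28336/5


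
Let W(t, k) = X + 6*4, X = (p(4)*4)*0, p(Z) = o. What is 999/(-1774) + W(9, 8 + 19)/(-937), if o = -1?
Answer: -978639/1662238 ≈ -0.58875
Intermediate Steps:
p(Z) = -1
X = 0 (X = -1*4*0 = -4*0 = 0)
W(t, k) = 24 (W(t, k) = 0 + 6*4 = 0 + 24 = 24)
999/(-1774) + W(9, 8 + 19)/(-937) = 999/(-1774) + 24/(-937) = 999*(-1/1774) + 24*(-1/937) = -999/1774 - 24/937 = -978639/1662238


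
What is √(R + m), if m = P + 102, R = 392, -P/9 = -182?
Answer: 2*√533 ≈ 46.174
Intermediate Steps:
P = 1638 (P = -9*(-182) = 1638)
m = 1740 (m = 1638 + 102 = 1740)
√(R + m) = √(392 + 1740) = √2132 = 2*√533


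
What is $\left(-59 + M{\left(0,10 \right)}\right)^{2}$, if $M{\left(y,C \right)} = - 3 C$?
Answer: $7921$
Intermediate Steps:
$\left(-59 + M{\left(0,10 \right)}\right)^{2} = \left(-59 - 30\right)^{2} = \left(-89\right)^{2} = 7921$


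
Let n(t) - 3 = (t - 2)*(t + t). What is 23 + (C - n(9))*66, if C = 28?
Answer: -6643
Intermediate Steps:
n(t) = 3 + 2*t*(-2 + t) (n(t) = 3 + (t - 2)*(t + t) = 3 + (-2 + t)*(2*t) = 3 + 2*t*(-2 + t))
23 + (C - n(9))*66 = 23 + (28 - (3 - 4*9 + 2*9²))*66 = 23 + (28 - (3 - 36 + 2*81))*66 = 23 + (28 - (3 - 36 + 162))*66 = 23 + (28 - 1*129)*66 = 23 + (28 - 129)*66 = 23 - 101*66 = 23 - 6666 = -6643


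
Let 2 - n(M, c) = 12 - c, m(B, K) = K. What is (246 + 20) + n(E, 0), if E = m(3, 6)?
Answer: 256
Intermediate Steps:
E = 6
n(M, c) = -10 + c (n(M, c) = 2 - (12 - c) = 2 + (-12 + c) = -10 + c)
(246 + 20) + n(E, 0) = (246 + 20) + (-10 + 0) = 266 - 10 = 256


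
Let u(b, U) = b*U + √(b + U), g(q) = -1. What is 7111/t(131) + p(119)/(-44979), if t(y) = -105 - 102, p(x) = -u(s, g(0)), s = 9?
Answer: -106615844/3103551 + 2*√2/44979 ≈ -34.353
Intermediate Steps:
u(b, U) = √(U + b) + U*b (u(b, U) = U*b + √(U + b) = √(U + b) + U*b)
p(x) = 9 - 2*√2 (p(x) = -(√(-1 + 9) - 1*9) = -(√8 - 9) = -(2*√2 - 9) = -(-9 + 2*√2) = 9 - 2*√2)
t(y) = -207
7111/t(131) + p(119)/(-44979) = 7111/(-207) + (9 - 2*√2)/(-44979) = 7111*(-1/207) + (9 - 2*√2)*(-1/44979) = -7111/207 + (-3/14993 + 2*√2/44979) = -106615844/3103551 + 2*√2/44979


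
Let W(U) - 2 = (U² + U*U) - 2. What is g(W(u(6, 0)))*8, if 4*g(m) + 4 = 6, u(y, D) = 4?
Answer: 4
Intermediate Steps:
W(U) = 2*U² (W(U) = 2 + ((U² + U*U) - 2) = 2 + ((U² + U²) - 2) = 2 + (2*U² - 2) = 2 + (-2 + 2*U²) = 2*U²)
g(m) = ½ (g(m) = -1 + (¼)*6 = -1 + 3/2 = ½)
g(W(u(6, 0)))*8 = (½)*8 = 4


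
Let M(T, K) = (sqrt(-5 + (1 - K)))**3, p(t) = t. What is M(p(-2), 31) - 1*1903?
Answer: -1903 - 35*I*sqrt(35) ≈ -1903.0 - 207.06*I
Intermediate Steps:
M(T, K) = (-4 - K)**(3/2) (M(T, K) = (sqrt(-4 - K))**3 = (-4 - K)**(3/2))
M(p(-2), 31) - 1*1903 = (-4 - 1*31)**(3/2) - 1*1903 = (-4 - 31)**(3/2) - 1903 = (-35)**(3/2) - 1903 = -35*I*sqrt(35) - 1903 = -1903 - 35*I*sqrt(35)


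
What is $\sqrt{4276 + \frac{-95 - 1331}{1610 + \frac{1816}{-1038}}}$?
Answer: $\frac{\sqrt{744611494176529}}{417341} \approx 65.384$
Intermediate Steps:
$\sqrt{4276 + \frac{-95 - 1331}{1610 + \frac{1816}{-1038}}} = \sqrt{4276 - \frac{1426}{1610 + 1816 \left(- \frac{1}{1038}\right)}} = \sqrt{4276 - \frac{1426}{1610 - \frac{908}{519}}} = \sqrt{4276 - \frac{1426}{\frac{834682}{519}}} = \sqrt{4276 - \frac{370047}{417341}} = \sqrt{\frac{1784180069}{417341}} = \frac{\sqrt{744611494176529}}{417341}$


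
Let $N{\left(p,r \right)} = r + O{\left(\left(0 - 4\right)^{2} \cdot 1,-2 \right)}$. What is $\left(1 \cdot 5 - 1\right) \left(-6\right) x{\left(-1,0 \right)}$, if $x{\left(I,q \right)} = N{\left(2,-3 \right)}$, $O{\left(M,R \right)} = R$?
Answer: $120$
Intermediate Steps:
$N{\left(p,r \right)} = -2 + r$ ($N{\left(p,r \right)} = r - 2 = -2 + r$)
$x{\left(I,q \right)} = -5$ ($x{\left(I,q \right)} = -2 - 3 = -5$)
$\left(1 \cdot 5 - 1\right) \left(-6\right) x{\left(-1,0 \right)} = \left(1 \cdot 5 - 1\right) \left(-6\right) \left(-5\right) = \left(5 - 1\right) \left(-6\right) \left(-5\right) = 4 \left(-6\right) \left(-5\right) = \left(-24\right) \left(-5\right) = 120$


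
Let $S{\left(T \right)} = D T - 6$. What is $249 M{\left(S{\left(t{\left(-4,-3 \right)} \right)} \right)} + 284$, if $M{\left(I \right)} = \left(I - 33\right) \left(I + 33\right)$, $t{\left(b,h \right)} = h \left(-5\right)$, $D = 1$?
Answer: $-250708$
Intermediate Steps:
$t{\left(b,h \right)} = - 5 h$
$S{\left(T \right)} = -6 + T$ ($S{\left(T \right)} = 1 T - 6 = T - 6 = -6 + T$)
$M{\left(I \right)} = \left(-33 + I\right) \left(33 + I\right)$
$249 M{\left(S{\left(t{\left(-4,-3 \right)} \right)} \right)} + 284 = 249 \left(-1089 + \left(-6 - -15\right)^{2}\right) + 284 = 249 \left(-1089 + \left(-6 + 15\right)^{2}\right) + 284 = 249 \left(-1089 + 9^{2}\right) + 284 = 249 \left(-1089 + 81\right) + 284 = 249 \left(-1008\right) + 284 = -250992 + 284 = -250708$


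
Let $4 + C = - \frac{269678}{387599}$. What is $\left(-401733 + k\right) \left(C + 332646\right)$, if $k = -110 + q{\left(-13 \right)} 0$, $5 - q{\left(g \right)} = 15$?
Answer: $- \frac{51810195390169840}{387599} \approx -1.3367 \cdot 10^{11}$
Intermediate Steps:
$C = - \frac{1820074}{387599}$ ($C = -4 - \frac{269678}{387599} = - \frac{1820074}{387599} \approx -4.6958$)
$q{\left(g \right)} = -10$ ($q{\left(g \right)} = 5 - 15 = -10$)
$k = -110$ ($k = -110 - 0 = -110 + 0 = -110$)
$\left(-401733 + k\right) \left(C + 332646\right) = \left(-401733 - 110\right) \left(- \frac{1820074}{387599} + 332646\right) = \left(-401843\right) \frac{128931436880}{387599} = - \frac{51810195390169840}{387599}$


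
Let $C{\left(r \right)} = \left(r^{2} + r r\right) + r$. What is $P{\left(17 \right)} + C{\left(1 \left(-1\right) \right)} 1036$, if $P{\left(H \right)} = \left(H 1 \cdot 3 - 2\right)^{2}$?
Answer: $3437$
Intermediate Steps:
$P{\left(H \right)} = \left(-2 + 3 H\right)^{2}$ ($P{\left(H \right)} = \left(H 3 - 2\right)^{2} = \left(3 H - 2\right)^{2} = \left(-2 + 3 H\right)^{2}$)
$C{\left(r \right)} = r + 2 r^{2}$ ($C{\left(r \right)} = \left(r^{2} + r^{2}\right) + r = 2 r^{2} + r = r + 2 r^{2}$)
$P{\left(17 \right)} + C{\left(1 \left(-1\right) \right)} 1036 = \left(-2 + 3 \cdot 17\right)^{2} + 1 \left(-1\right) \left(1 + 2 \cdot 1 \left(-1\right)\right) 1036 = \left(-2 + 51\right)^{2} + - (1 + 2 \left(-1\right)) 1036 = 49^{2} + - (1 - 2) 1036 = 2401 + \left(-1\right) \left(-1\right) 1036 = 2401 + 1 \cdot 1036 = 2401 + 1036 = 3437$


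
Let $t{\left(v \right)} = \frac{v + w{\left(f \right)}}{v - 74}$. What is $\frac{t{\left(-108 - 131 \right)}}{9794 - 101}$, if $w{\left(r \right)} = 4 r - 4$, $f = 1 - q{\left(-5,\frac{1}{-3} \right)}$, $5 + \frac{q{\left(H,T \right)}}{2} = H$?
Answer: $\frac{53}{1011303} \approx 5.2408 \cdot 10^{-5}$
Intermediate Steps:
$q{\left(H,T \right)} = -10 + 2 H$
$f = 21$ ($f = 1 - \left(-10 + 2 \left(-5\right)\right) = 1 - \left(-10 - 10\right) = 1 - -20 = 1 + 20 = 21$)
$w{\left(r \right)} = -4 + 4 r$
$t{\left(v \right)} = \frac{80 + v}{-74 + v}$ ($t{\left(v \right)} = \frac{v + \left(-4 + 4 \cdot 21\right)}{v - 74} = \frac{v + \left(-4 + 84\right)}{-74 + v} = \frac{v + 80}{-74 + v} = \frac{80 + v}{-74 + v}$)
$\frac{t{\left(-108 - 131 \right)}}{9794 - 101} = \frac{\frac{1}{-74 - 239} \left(80 - 239\right)}{9794 - 101} = \frac{\frac{1}{-74 - 239} \left(80 - 239\right)}{9693} = \frac{1}{-313} \left(-159\right) \frac{1}{9693} = \left(- \frac{1}{313}\right) \left(-159\right) \frac{1}{9693} = \frac{159}{313} \cdot \frac{1}{9693} = \frac{53}{1011303}$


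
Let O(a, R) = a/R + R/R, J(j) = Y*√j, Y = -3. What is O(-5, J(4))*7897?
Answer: 86867/6 ≈ 14478.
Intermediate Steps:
J(j) = -3*√j
O(a, R) = 1 + a/R (O(a, R) = a/R + 1 = 1 + a/R)
O(-5, J(4))*7897 = ((-3*√4 - 5)/((-3*√4)))*7897 = ((-3*2 - 5)/((-3*2)))*7897 = ((-6 - 5)/(-6))*7897 = -⅙*(-11)*7897 = (11/6)*7897 = 86867/6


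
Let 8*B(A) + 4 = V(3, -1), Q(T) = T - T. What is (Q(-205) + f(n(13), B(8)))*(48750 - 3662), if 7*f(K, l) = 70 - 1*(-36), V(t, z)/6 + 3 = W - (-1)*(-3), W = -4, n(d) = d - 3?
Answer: 4779328/7 ≈ 6.8276e+5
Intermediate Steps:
Q(T) = 0
n(d) = -3 + d
V(t, z) = -60 (V(t, z) = -18 + 6*(-4 - (-1)*(-3)) = -18 + 6*(-4 - 1*3) = -18 + 6*(-4 - 3) = -18 + 6*(-7) = -18 - 42 = -60)
B(A) = -8 (B(A) = -½ + (⅛)*(-60) = -½ - 15/2 = -8)
f(K, l) = 106/7 (f(K, l) = (70 - 1*(-36))/7 = (70 + 36)/7 = (⅐)*106 = 106/7)
(Q(-205) + f(n(13), B(8)))*(48750 - 3662) = (0 + 106/7)*(48750 - 3662) = (106/7)*45088 = 4779328/7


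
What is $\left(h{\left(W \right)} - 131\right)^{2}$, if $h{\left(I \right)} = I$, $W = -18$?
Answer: $22201$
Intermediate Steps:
$\left(h{\left(W \right)} - 131\right)^{2} = \left(-18 - 131\right)^{2} = \left(-149\right)^{2} = 22201$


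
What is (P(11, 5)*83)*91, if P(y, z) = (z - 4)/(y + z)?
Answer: 7553/16 ≈ 472.06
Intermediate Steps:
P(y, z) = (-4 + z)/(y + z)
(P(11, 5)*83)*91 = (((-4 + 5)/(11 + 5))*83)*91 = ((1/16)*83)*91 = (83/16)*91 = 7553/16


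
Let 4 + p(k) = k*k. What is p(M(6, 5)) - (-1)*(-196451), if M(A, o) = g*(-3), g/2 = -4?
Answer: -195879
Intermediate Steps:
g = -8 (g = 2*(-4) = -8)
M(A, o) = 24 (M(A, o) = -8*(-3) = 24)
p(k) = -4 + k² (p(k) = -4 + k*k = -4 + k²)
p(M(6, 5)) - (-1)*(-196451) = (-4 + 24²) - (-1)*(-196451) = (-4 + 576) - 1*196451 = 572 - 196451 = -195879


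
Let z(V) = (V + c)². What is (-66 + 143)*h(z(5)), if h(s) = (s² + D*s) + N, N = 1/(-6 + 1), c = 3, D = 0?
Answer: 1576883/5 ≈ 3.1538e+5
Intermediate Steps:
N = -⅕ (N = 1/(-5) = -⅕ ≈ -0.20000)
z(V) = (3 + V)² (z(V) = (V + 3)² = (3 + V)²)
h(s) = -⅕ + s² (h(s) = (s² + 0*s) - ⅕ = (s² + 0) - ⅕ = s² - ⅕ = -⅕ + s²)
(-66 + 143)*h(z(5)) = (-66 + 143)*(-⅕ + ((3 + 5)²)²) = 77*(-⅕ + (8²)²) = 77*(-⅕ + 64²) = 77*(-⅕ + 4096) = 77*(20479/5) = 1576883/5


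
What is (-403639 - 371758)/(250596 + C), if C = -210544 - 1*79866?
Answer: 775397/39814 ≈ 19.475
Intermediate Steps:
C = -290410 (C = -210544 - 79866 = -290410)
(-403639 - 371758)/(250596 + C) = (-403639 - 371758)/(250596 - 290410) = -775397/(-39814) = -775397*(-1/39814) = 775397/39814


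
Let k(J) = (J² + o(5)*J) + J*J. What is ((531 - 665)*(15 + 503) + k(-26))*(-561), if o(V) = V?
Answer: 38254590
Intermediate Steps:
k(J) = 2*J² + 5*J (k(J) = (J² + 5*J) + J*J = (J² + 5*J) + J² = 2*J² + 5*J)
((531 - 665)*(15 + 503) + k(-26))*(-561) = ((531 - 665)*(15 + 503) - 26*(5 + 2*(-26)))*(-561) = (-134*518 - 26*(5 - 52))*(-561) = (-69412 - 26*(-47))*(-561) = (-69412 + 1222)*(-561) = -68190*(-561) = 38254590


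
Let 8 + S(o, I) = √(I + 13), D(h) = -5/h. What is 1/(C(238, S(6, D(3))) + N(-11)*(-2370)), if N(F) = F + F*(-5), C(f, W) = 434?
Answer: -1/103846 ≈ -9.6296e-6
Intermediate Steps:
S(o, I) = -8 + √(13 + I) (S(o, I) = -8 + √(I + 13) = -8 + √(13 + I))
N(F) = -4*F (N(F) = F - 5*F = -4*F)
1/(C(238, S(6, D(3))) + N(-11)*(-2370)) = 1/(434 - 4*(-11)*(-2370)) = 1/(434 + 44*(-2370)) = 1/(434 - 104280) = 1/(-103846) = -1/103846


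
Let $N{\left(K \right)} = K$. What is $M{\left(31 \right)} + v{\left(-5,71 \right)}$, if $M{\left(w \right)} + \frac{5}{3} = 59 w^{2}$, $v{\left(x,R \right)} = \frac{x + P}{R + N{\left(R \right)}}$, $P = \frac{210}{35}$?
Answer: $\frac{24153067}{426} \approx 56697.0$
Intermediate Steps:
$P = 6$ ($P = 210 \cdot \frac{1}{35} = 6$)
$v{\left(x,R \right)} = \frac{6 + x}{2 R}$ ($v{\left(x,R \right)} = \frac{x + 6}{R + R} = \frac{6 + x}{2 R}$)
$M{\left(w \right)} = - \frac{5}{3} + 59 w^{2}$
$M{\left(31 \right)} + v{\left(-5,71 \right)} = \left(- \frac{5}{3} + 59 \cdot 31^{2}\right) + \frac{6 - 5}{2 \cdot 71} = \left(- \frac{5}{3} + 59 \cdot 961\right) + \frac{1}{2} \cdot \frac{1}{71} \cdot 1 = \left(- \frac{5}{3} + 56699\right) + \frac{1}{142} = \frac{170092}{3} + \frac{1}{142} = \frac{24153067}{426}$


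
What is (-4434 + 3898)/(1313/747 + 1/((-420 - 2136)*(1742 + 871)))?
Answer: -297127700064/974366713 ≈ -304.94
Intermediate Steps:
(-4434 + 3898)/(1313/747 + 1/((-420 - 2136)*(1742 + 871))) = -536/(1313*(1/747) + 1/(-2556*2613)) = -536/(1313/747 + 1/(-6678828)) = -536/(1313/747 - 1/6678828) = -536/974366713/554342724 = -536*554342724/974366713 = -297127700064/974366713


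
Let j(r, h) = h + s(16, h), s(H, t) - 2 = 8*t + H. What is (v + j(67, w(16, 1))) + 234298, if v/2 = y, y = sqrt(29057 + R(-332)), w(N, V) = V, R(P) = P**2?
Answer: 234325 + 2*sqrt(139281) ≈ 2.3507e+5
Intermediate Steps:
s(H, t) = 2 + H + 8*t (s(H, t) = 2 + (8*t + H) = 2 + (H + 8*t) = 2 + H + 8*t)
y = sqrt(139281) (y = sqrt(29057 + (-332)**2) = sqrt(29057 + 110224) = sqrt(139281) ≈ 373.20)
j(r, h) = 18 + 9*h (j(r, h) = h + (2 + 16 + 8*h) = h + (18 + 8*h) = 18 + 9*h)
v = 2*sqrt(139281) ≈ 746.41
(v + j(67, w(16, 1))) + 234298 = (2*sqrt(139281) + (18 + 9*1)) + 234298 = (2*sqrt(139281) + (18 + 9)) + 234298 = (2*sqrt(139281) + 27) + 234298 = (27 + 2*sqrt(139281)) + 234298 = 234325 + 2*sqrt(139281)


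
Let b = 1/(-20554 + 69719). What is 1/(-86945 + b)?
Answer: -49165/4274650924 ≈ -1.1502e-5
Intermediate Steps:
b = 1/49165 ≈ 2.0340e-5
1/(-86945 + b) = 1/(-86945 + 1/49165) = 1/(-4274650924/49165) = -49165/4274650924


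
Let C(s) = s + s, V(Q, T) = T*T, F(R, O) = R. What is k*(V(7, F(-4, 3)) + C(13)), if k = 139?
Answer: 5838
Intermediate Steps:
V(Q, T) = T²
C(s) = 2*s
k*(V(7, F(-4, 3)) + C(13)) = 139*((-4)² + 2*13) = 139*(16 + 26) = 139*42 = 5838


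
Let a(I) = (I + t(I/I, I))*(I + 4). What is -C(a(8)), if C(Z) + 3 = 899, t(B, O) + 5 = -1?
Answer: -896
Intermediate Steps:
t(B, O) = -6 (t(B, O) = -5 - 1 = -6)
a(I) = (-6 + I)*(4 + I) (a(I) = (I - 6)*(I + 4) = (-6 + I)*(4 + I))
C(Z) = 896 (C(Z) = -3 + 899 = 896)
-C(a(8)) = -1*896 = -896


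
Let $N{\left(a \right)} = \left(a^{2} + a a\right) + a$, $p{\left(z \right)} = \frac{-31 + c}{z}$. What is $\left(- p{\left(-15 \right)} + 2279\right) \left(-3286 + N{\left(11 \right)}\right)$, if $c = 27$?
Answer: $- \frac{34556991}{5} \approx -6.9114 \cdot 10^{6}$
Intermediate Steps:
$p{\left(z \right)} = - \frac{4}{z}$ ($p{\left(z \right)} = \frac{-31 + 27}{z} = - \frac{4}{z}$)
$N{\left(a \right)} = a + 2 a^{2}$ ($N{\left(a \right)} = \left(a^{2} + a^{2}\right) + a = 2 a^{2} + a = a + 2 a^{2}$)
$\left(- p{\left(-15 \right)} + 2279\right) \left(-3286 + N{\left(11 \right)}\right) = \left(- \frac{-4}{-15} + 2279\right) \left(-3286 + 11 \left(1 + 2 \cdot 11\right)\right) = \left(- \frac{\left(-4\right) \left(-1\right)}{15} + 2279\right) \left(-3286 + 11 \left(1 + 22\right)\right) = \left(\left(-1\right) \frac{4}{15} + 2279\right) \left(-3286 + 11 \cdot 23\right) = \left(- \frac{4}{15} + 2279\right) \left(-3286 + 253\right) = \frac{34181}{15} \left(-3033\right) = - \frac{34556991}{5}$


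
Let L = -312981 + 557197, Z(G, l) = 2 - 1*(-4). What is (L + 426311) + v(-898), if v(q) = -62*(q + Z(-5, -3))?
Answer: 725831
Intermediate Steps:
Z(G, l) = 6 (Z(G, l) = 2 + 4 = 6)
v(q) = -372 - 62*q (v(q) = -62*(q + 6) = -62*(6 + q) = -372 - 62*q)
L = 244216
(L + 426311) + v(-898) = (244216 + 426311) + (-372 - 62*(-898)) = 670527 + (-372 + 55676) = 670527 + 55304 = 725831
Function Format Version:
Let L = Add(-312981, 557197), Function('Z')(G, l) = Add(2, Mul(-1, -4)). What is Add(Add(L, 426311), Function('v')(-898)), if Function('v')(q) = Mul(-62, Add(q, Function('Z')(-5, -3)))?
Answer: 725831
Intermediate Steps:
Function('Z')(G, l) = 6 (Function('Z')(G, l) = Add(2, 4) = 6)
Function('v')(q) = Add(-372, Mul(-62, q)) (Function('v')(q) = Mul(-62, Add(q, 6)) = Mul(-62, Add(6, q)) = Add(-372, Mul(-62, q)))
L = 244216
Add(Add(L, 426311), Function('v')(-898)) = Add(Add(244216, 426311), Add(-372, Mul(-62, -898))) = Add(670527, Add(-372, 55676)) = Add(670527, 55304) = 725831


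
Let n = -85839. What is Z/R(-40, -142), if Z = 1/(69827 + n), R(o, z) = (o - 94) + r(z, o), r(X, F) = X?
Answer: 1/4419312 ≈ 2.2628e-7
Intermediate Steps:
R(o, z) = -94 + o + z (R(o, z) = (o - 94) + z = (-94 + o) + z = -94 + o + z)
Z = -1/16012 (Z = 1/(69827 - 85839) = 1/(-16012) = -1/16012 ≈ -6.2453e-5)
Z/R(-40, -142) = -1/(16012*(-94 - 40 - 142)) = -1/16012/(-276) = -1/16012*(-1/276) = 1/4419312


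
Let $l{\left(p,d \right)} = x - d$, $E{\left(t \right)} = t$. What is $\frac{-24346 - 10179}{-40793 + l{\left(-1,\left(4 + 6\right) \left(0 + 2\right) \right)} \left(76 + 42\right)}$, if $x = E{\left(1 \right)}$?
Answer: $\frac{6905}{8607} \approx 0.80225$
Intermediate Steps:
$x = 1$
$l{\left(p,d \right)} = 1 - d$
$\frac{-24346 - 10179}{-40793 + l{\left(-1,\left(4 + 6\right) \left(0 + 2\right) \right)} \left(76 + 42\right)} = \frac{-24346 - 10179}{-40793 + \left(1 - \left(4 + 6\right) \left(0 + 2\right)\right) \left(76 + 42\right)} = - \frac{34525}{-40793 + \left(1 - 10 \cdot 2\right) 118} = - \frac{34525}{-40793 + \left(1 - 20\right) 118} = - \frac{34525}{-40793 - 2242} = - \frac{34525}{-43035} = \left(-34525\right) \left(- \frac{1}{43035}\right) = \frac{6905}{8607}$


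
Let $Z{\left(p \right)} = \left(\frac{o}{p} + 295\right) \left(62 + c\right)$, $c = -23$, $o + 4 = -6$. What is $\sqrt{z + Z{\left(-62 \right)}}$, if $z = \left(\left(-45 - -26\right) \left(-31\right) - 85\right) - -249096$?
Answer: $\frac{5 \sqrt{10037118}}{31} \approx 510.99$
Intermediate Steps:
$o = -10$ ($o = -4 - 6 = -10$)
$Z{\left(p \right)} = 11505 - \frac{390}{p}$ ($Z{\left(p \right)} = \left(- \frac{10}{p} + 295\right) \left(62 - 23\right) = \left(295 - \frac{10}{p}\right) 39 = 11505 - \frac{390}{p}$)
$z = 249600$ ($z = \left(\left(-45 + 26\right) \left(-31\right) - 85\right) + 249096 = \left(\left(-19\right) \left(-31\right) - 85\right) + 249096 = \left(589 - 85\right) + 249096 = 504 + 249096 = 249600$)
$\sqrt{z + Z{\left(-62 \right)}} = \sqrt{249600 + \left(11505 - \frac{390}{-62}\right)} = \sqrt{249600 + \left(11505 - - \frac{195}{31}\right)} = \sqrt{249600 + \left(11505 + \frac{195}{31}\right)} = \sqrt{249600 + \frac{356850}{31}} = \sqrt{\frac{8094450}{31}} = \frac{5 \sqrt{10037118}}{31}$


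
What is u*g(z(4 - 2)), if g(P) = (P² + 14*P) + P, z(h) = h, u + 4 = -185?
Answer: -6426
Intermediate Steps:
u = -189 (u = -4 - 185 = -189)
g(P) = P² + 15*P
u*g(z(4 - 2)) = -189*(4 - 2)*(15 + (4 - 2)) = -378*(15 + 2) = -378*17 = -189*34 = -6426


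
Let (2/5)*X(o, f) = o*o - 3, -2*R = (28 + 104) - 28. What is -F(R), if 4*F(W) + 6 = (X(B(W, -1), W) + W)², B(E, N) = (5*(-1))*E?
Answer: -114163570137/16 ≈ -7.1352e+9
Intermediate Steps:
R = -52 (R = -((28 + 104) - 28)/2 = -(132 - 28)/2 = -½*104 = -52)
B(E, N) = -5*E
X(o, f) = -15/2 + 5*o²/2 (X(o, f) = 5*(o*o - 3)/2 = 5*(o² - 3)/2 = 5*(-3 + o²)/2 = -15/2 + 5*o²/2)
F(W) = -3/2 + (-15/2 + W + 125*W²/2)²/4 (F(W) = -3/2 + ((-15/2 + 5*(-5*W)²/2) + W)²/4 = -3/2 + ((-15/2 + 5*(25*W²)/2) + W)²/4 = -3/2 + ((-15/2 + 125*W²/2) + W)²/4 = -3/2 + (-15/2 + W + 125*W²/2)²/4)
-F(R) = -(-3/2 + (-15 + 2*(-52) + 125*(-52)²)²/16) = -(-3/2 + (-15 - 104 + 125*2704)²/16) = -(-3/2 + (-15 - 104 + 338000)²/16) = -(-3/2 + (1/16)*337881²) = -(-3/2 + (1/16)*114163570161) = -(-3/2 + 114163570161/16) = -1*114163570137/16 = -114163570137/16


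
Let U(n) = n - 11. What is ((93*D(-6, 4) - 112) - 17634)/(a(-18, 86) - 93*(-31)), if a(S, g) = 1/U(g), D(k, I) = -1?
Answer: -1337925/216226 ≈ -6.1876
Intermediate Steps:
U(n) = -11 + n
a(S, g) = 1/(-11 + g)
((93*D(-6, 4) - 112) - 17634)/(a(-18, 86) - 93*(-31)) = ((93*(-1) - 112) - 17634)/(1/(-11 + 86) - 93*(-31)) = ((-93 - 112) - 17634)/(1/75 + 2883) = (-205 - 17634)/(1/75 + 2883) = -17839/216226/75 = -17839*75/216226 = -1337925/216226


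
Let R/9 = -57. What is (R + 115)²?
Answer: 158404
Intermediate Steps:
R = -513 (R = 9*(-57) = -513)
(R + 115)² = (-513 + 115)² = (-398)² = 158404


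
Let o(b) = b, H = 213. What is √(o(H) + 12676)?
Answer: √12889 ≈ 113.53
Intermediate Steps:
√(o(H) + 12676) = √(213 + 12676) = √12889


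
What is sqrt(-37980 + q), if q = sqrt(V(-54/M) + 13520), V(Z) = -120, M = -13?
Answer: sqrt(-37980 + 10*sqrt(134)) ≈ 194.59*I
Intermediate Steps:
q = 10*sqrt(134) (q = sqrt(-120 + 13520) = sqrt(13400) = 10*sqrt(134) ≈ 115.76)
sqrt(-37980 + q) = sqrt(-37980 + 10*sqrt(134))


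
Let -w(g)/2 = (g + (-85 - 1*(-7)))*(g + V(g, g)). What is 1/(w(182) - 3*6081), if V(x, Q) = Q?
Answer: -1/93955 ≈ -1.0643e-5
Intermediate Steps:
w(g) = -4*g*(-78 + g) (w(g) = -2*(g + (-85 - 1*(-7)))*(g + g) = -2*(g + (-85 + 7))*2*g = -2*(g - 78)*2*g = -2*(-78 + g)*2*g = -4*g*(-78 + g))
1/(w(182) - 3*6081) = 1/(4*182*(78 - 1*182) - 3*6081) = 1/(4*182*(78 - 182) - 18243) = 1/(4*182*(-104) - 18243) = 1/(-75712 - 18243) = 1/(-93955) = -1/93955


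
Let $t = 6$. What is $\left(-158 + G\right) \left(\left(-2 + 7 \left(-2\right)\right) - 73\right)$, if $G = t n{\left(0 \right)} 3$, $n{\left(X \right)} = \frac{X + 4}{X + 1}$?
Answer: $7654$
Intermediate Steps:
$n{\left(X \right)} = \frac{4 + X}{1 + X}$
$G = 72$ ($G = 6 \frac{4 + 0}{1 + 0} \cdot 3 = 6 \cdot 1^{-1} \cdot 4 \cdot 3 = 6 \cdot 1 \cdot 4 \cdot 3 = 6 \cdot 4 \cdot 3 = 24 \cdot 3 = 72$)
$\left(-158 + G\right) \left(\left(-2 + 7 \left(-2\right)\right) - 73\right) = \left(-158 + 72\right) \left(\left(-2 + 7 \left(-2\right)\right) - 73\right) = - 86 \left(\left(-2 - 14\right) - 73\right) = - 86 \left(-16 - 73\right) = \left(-86\right) \left(-89\right) = 7654$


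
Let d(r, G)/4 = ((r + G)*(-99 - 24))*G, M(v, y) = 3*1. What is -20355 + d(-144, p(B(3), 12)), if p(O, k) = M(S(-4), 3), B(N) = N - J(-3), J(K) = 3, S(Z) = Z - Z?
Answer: 187761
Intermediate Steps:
S(Z) = 0
B(N) = -3 + N (B(N) = N - 1*3 = N - 3 = -3 + N)
M(v, y) = 3
p(O, k) = 3
d(r, G) = 4*G*(-123*G - 123*r) (d(r, G) = 4*(((r + G)*(-99 - 24))*G) = 4*(((G + r)*(-123))*G) = 4*((-123*G - 123*r)*G) = 4*(G*(-123*G - 123*r)) = 4*G*(-123*G - 123*r))
-20355 + d(-144, p(B(3), 12)) = -20355 - 492*3*(3 - 144) = -20355 - 492*3*(-141) = -20355 + 208116 = 187761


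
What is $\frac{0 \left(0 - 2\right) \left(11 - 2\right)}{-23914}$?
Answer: $0$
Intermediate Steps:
$\frac{0 \left(0 - 2\right) \left(11 - 2\right)}{-23914} = 0 \left(-2\right) 9 \left(- \frac{1}{23914}\right) = 0 \cdot 9 \left(- \frac{1}{23914}\right) = 0 \left(- \frac{1}{23914}\right) = 0$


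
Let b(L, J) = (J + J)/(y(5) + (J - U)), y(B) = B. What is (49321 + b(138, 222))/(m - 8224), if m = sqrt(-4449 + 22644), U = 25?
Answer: -40969032032/6829214081 - 4981643*sqrt(18195)/6829214081 ≈ -6.0975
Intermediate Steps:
b(L, J) = 2*J/(-20 + J) (b(L, J) = (J + J)/(5 + (J - 1*25)) = (2*J)/(5 + (J - 25)) = (2*J)/(5 + (-25 + J)) = (2*J)/(-20 + J) = 2*J/(-20 + J))
m = sqrt(18195) ≈ 134.89
(49321 + b(138, 222))/(m - 8224) = (49321 + 2*222/(-20 + 222))/(sqrt(18195) - 8224) = (49321 + 2*222/202)/(-8224 + sqrt(18195)) = (49321 + 2*222*(1/202))/(-8224 + sqrt(18195)) = (49321 + 222/101)/(-8224 + sqrt(18195)) = 4981643/(101*(-8224 + sqrt(18195)))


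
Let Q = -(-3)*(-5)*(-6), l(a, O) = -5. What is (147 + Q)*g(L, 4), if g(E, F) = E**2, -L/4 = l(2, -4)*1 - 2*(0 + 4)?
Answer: 640848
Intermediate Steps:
L = 52 (L = -4*(-5*1 - 2*(0 + 4)) = -4*(-5 - 2*4) = -4*(-5 - 8) = -4*(-13) = 52)
Q = 90 (Q = -1*15*(-6) = -15*(-6) = 90)
(147 + Q)*g(L, 4) = (147 + 90)*52**2 = 237*2704 = 640848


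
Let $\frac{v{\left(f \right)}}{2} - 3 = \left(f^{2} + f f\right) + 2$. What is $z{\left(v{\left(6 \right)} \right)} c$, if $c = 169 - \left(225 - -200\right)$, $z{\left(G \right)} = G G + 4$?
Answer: $-6072320$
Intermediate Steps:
$v{\left(f \right)} = 10 + 4 f^{2}$ ($v{\left(f \right)} = 6 + 2 \left(\left(f^{2} + f f\right) + 2\right) = 6 + 2 \left(\left(f^{2} + f^{2}\right) + 2\right) = 6 + 2 \left(2 f^{2} + 2\right) = 6 + 2 \left(2 + 2 f^{2}\right) = 6 + \left(4 + 4 f^{2}\right) = 10 + 4 f^{2}$)
$z{\left(G \right)} = 4 + G^{2}$ ($z{\left(G \right)} = G^{2} + 4 = 4 + G^{2}$)
$c = -256$ ($c = 169 - \left(225 + 200\right) = 169 - 425 = -256$)
$z{\left(v{\left(6 \right)} \right)} c = \left(4 + \left(10 + 4 \cdot 6^{2}\right)^{2}\right) \left(-256\right) = \left(4 + \left(10 + 4 \cdot 36\right)^{2}\right) \left(-256\right) = \left(4 + \left(10 + 144\right)^{2}\right) \left(-256\right) = \left(4 + 154^{2}\right) \left(-256\right) = \left(4 + 23716\right) \left(-256\right) = 23720 \left(-256\right) = -6072320$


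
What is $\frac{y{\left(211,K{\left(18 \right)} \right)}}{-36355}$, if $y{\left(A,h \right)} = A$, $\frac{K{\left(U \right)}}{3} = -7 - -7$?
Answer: $- \frac{211}{36355} \approx -0.0058039$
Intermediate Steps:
$K{\left(U \right)} = 0$ ($K{\left(U \right)} = 3 \left(-7 - -7\right) = 3 \left(-7 + 7\right) = 3 \cdot 0 = 0$)
$\frac{y{\left(211,K{\left(18 \right)} \right)}}{-36355} = \frac{211}{-36355} = 211 \left(- \frac{1}{36355}\right) = - \frac{211}{36355}$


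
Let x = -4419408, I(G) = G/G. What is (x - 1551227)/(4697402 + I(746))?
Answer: -5970635/4697403 ≈ -1.2710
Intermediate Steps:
I(G) = 1
(x - 1551227)/(4697402 + I(746)) = (-4419408 - 1551227)/(4697402 + 1) = -5970635/4697403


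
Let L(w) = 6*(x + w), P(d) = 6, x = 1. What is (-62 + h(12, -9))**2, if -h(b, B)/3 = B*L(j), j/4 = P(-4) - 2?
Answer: 7246864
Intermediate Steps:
j = 16 (j = 4*(6 - 2) = 4*4 = 16)
L(w) = 6 + 6*w (L(w) = 6*(1 + w) = 6 + 6*w)
h(b, B) = -306*B (h(b, B) = -3*B*(6 + 6*16) = -3*B*(6 + 96) = -3*B*102 = -306*B)
(-62 + h(12, -9))**2 = (-62 - 306*(-9))**2 = (-62 + 2754)**2 = 2692**2 = 7246864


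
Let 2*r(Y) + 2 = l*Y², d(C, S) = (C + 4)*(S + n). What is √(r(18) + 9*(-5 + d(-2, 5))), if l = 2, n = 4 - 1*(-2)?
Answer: 2*√119 ≈ 21.817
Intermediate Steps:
n = 6 (n = 4 + 2 = 6)
d(C, S) = (4 + C)*(6 + S) (d(C, S) = (C + 4)*(S + 6) = (4 + C)*(6 + S))
r(Y) = -1 + Y² (r(Y) = -1 + (2*Y²)/2 = -1 + Y²)
√(r(18) + 9*(-5 + d(-2, 5))) = √((-1 + 18²) + 9*(-5 + (24 + 4*5 + 6*(-2) - 2*5))) = √((-1 + 324) + 9*(-5 + (24 + 20 - 12 - 10))) = √(323 + 9*(-5 + 22)) = √(323 + 9*17) = √(323 + 153) = √476 = 2*√119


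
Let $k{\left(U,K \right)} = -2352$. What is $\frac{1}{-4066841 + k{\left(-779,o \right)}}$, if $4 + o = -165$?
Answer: $- \frac{1}{4069193} \approx -2.4575 \cdot 10^{-7}$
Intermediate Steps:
$o = -169$ ($o = -4 - 165 = -169$)
$\frac{1}{-4066841 + k{\left(-779,o \right)}} = \frac{1}{-4066841 - 2352} = \frac{1}{-4069193} = - \frac{1}{4069193}$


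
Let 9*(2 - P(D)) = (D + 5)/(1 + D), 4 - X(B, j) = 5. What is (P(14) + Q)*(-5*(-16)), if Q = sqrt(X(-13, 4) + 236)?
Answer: 4016/27 + 80*sqrt(235) ≈ 1375.1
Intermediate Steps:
X(B, j) = -1 (X(B, j) = 4 - 1*5 = 4 - 5 = -1)
Q = sqrt(235) (Q = sqrt(-1 + 236) = sqrt(235) ≈ 15.330)
P(D) = 2 - (5 + D)/(9*(1 + D)) (P(D) = 2 - (D + 5)/(9*(1 + D)) = 2 - (5 + D)/(9*(1 + D)))
(P(14) + Q)*(-5*(-16)) = ((13 + 17*14)/(9*(1 + 14)) + sqrt(235))*(-5*(-16)) = ((1/9)*(13 + 238)/15 + sqrt(235))*80 = ((1/9)*(1/15)*251 + sqrt(235))*80 = (251/135 + sqrt(235))*80 = 4016/27 + 80*sqrt(235)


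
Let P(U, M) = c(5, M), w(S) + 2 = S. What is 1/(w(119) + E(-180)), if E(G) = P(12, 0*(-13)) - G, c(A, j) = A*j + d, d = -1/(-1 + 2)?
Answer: 1/296 ≈ 0.0033784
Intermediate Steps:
w(S) = -2 + S
d = -1 (d = -1/1 = -1*1 = -1)
c(A, j) = -1 + A*j (c(A, j) = A*j - 1 = -1 + A*j)
P(U, M) = -1 + 5*M
E(G) = -1 - G (E(G) = (-1 + 5*(0*(-13))) - G = (-1 + 5*0) - G = (-1 + 0) - G = -1 - G)
1/(w(119) + E(-180)) = 1/((-2 + 119) + (-1 - 1*(-180))) = 1/(117 + (-1 + 180)) = 1/(117 + 179) = 1/296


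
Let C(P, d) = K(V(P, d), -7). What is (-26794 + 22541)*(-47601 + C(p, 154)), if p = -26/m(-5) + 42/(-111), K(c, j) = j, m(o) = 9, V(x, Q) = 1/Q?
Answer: 202476824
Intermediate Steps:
p = -1088/333 (p = -26/9 + 42/(-111) = -26*⅑ + 42*(-1/111) = -26/9 - 14/37 = -1088/333 ≈ -3.2673)
C(P, d) = -7
(-26794 + 22541)*(-47601 + C(p, 154)) = (-26794 + 22541)*(-47601 - 7) = -4253*(-47608) = 202476824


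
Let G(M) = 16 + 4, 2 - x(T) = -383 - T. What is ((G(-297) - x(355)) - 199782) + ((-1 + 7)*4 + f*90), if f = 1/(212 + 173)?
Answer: -15436788/77 ≈ -2.0048e+5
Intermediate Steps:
f = 1/385 ≈ 0.0025974
x(T) = 385 + T (x(T) = 2 - (-383 - T) = 2 + (383 + T) = 385 + T)
G(M) = 20
((G(-297) - x(355)) - 199782) + ((-1 + 7)*4 + f*90) = ((20 - (385 + 355)) - 199782) + ((-1 + 7)*4 + (1/385)*90) = ((20 - 1*740) - 199782) + (6*4 + 18/77) = ((20 - 740) - 199782) + (24 + 18/77) = (-720 - 199782) + 1866/77 = -200502 + 1866/77 = -15436788/77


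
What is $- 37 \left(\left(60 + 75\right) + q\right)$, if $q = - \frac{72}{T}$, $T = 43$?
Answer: $- \frac{212121}{43} \approx -4933.0$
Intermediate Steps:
$q = - \frac{72}{43} \approx -1.6744$
$- 37 \left(\left(60 + 75\right) + q\right) = - 37 \left(\left(60 + 75\right) - \frac{72}{43}\right) = - 37 \left(135 - \frac{72}{43}\right) = \left(-37\right) \frac{5733}{43} = - \frac{212121}{43}$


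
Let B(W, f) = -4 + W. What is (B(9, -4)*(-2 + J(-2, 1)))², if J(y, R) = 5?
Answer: 225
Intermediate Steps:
(B(9, -4)*(-2 + J(-2, 1)))² = ((-4 + 9)*(-2 + 5))² = (5*3)² = 15² = 225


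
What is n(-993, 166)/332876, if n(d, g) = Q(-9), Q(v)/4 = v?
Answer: -9/83219 ≈ -0.00010815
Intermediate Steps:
Q(v) = 4*v
n(d, g) = -36 (n(d, g) = 4*(-9) = -36)
n(-993, 166)/332876 = -36/332876 = -36*1/332876 = -9/83219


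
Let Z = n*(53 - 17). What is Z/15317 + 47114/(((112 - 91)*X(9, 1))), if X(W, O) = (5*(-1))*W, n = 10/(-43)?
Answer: -31031081134/622406295 ≈ -49.857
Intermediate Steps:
n = -10/43 (n = 10*(-1/43) = -10/43 ≈ -0.23256)
X(W, O) = -5*W
Z = -360/43 (Z = -10*(53 - 17)/43 = -10/43*36 = -360/43 ≈ -8.3721)
Z/15317 + 47114/(((112 - 91)*X(9, 1))) = -360/43/15317 + 47114/(((112 - 91)*(-5*9))) = -360/43*1/15317 + 47114/((21*(-45))) = -360/658631 + 47114/(-945) = -360/658631 + 47114*(-1/945) = -360/658631 - 47114/945 = -31031081134/622406295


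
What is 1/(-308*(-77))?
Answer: 1/23716 ≈ 4.2166e-5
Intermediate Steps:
1/(-308*(-77)) = 1/23716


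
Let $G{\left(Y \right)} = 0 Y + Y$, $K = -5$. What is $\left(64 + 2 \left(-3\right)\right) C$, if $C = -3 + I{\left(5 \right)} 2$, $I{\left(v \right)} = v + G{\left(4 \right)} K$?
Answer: $-1914$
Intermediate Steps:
$G{\left(Y \right)} = Y$ ($G{\left(Y \right)} = 0 + Y = Y$)
$I{\left(v \right)} = -20 + v$ ($I{\left(v \right)} = v + 4 \left(-5\right) = v - 20 = -20 + v$)
$C = -33$ ($C = -3 + \left(-20 + 5\right) 2 = -3 - 30 = -33$)
$\left(64 + 2 \left(-3\right)\right) C = \left(64 + 2 \left(-3\right)\right) \left(-33\right) = \left(64 - 6\right) \left(-33\right) = 58 \left(-33\right) = -1914$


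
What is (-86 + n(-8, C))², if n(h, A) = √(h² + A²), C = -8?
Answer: 7524 - 1376*√2 ≈ 5578.0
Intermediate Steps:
n(h, A) = √(A² + h²)
(-86 + n(-8, C))² = (-86 + √((-8)² + (-8)²))² = (-86 + √(64 + 64))² = (-86 + √128)² = (-86 + 8*√2)²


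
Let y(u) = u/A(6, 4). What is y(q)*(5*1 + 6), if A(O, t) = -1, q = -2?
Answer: 22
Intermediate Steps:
y(u) = -u (y(u) = u/(-1) = u*(-1) = -u)
y(q)*(5*1 + 6) = (-1*(-2))*(5*1 + 6) = 2*(5 + 6) = 2*11 = 22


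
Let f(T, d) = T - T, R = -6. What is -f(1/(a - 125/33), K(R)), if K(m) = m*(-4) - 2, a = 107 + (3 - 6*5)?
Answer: 0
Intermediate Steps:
a = 80 (a = 107 + (3 - 30) = 107 - 27 = 80)
K(m) = -2 - 4*m (K(m) = -4*m - 2 = -2 - 4*m)
f(T, d) = 0
-f(1/(a - 125/33), K(R)) = -1*0 = 0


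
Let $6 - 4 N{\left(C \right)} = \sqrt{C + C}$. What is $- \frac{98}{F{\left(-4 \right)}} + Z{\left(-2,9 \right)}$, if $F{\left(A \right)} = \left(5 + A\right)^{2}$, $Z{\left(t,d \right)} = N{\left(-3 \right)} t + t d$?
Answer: $-119 + \frac{i \sqrt{6}}{2} \approx -119.0 + 1.2247 i$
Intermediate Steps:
$N{\left(C \right)} = \frac{3}{2} - \frac{\sqrt{2} \sqrt{C}}{4}$ ($N{\left(C \right)} = \frac{3}{2} - \frac{\sqrt{C + C}}{4} = \frac{3}{2} - \frac{\sqrt{2 C}}{4} = \frac{3}{2} - \frac{\sqrt{2} \sqrt{C}}{4}$)
$Z{\left(t,d \right)} = d t + t \left(\frac{3}{2} - \frac{i \sqrt{6}}{4}\right)$ ($Z{\left(t,d \right)} = \left(\frac{3}{2} - \frac{\sqrt{2} \sqrt{-3}}{4}\right) t + t d = \left(\frac{3}{2} - \frac{\sqrt{2} i \sqrt{3}}{4}\right) t + d t = \left(\frac{3}{2} - \frac{i \sqrt{6}}{4}\right) t + d t = t \left(\frac{3}{2} - \frac{i \sqrt{6}}{4}\right) + d t = d t + t \left(\frac{3}{2} - \frac{i \sqrt{6}}{4}\right)$)
$- \frac{98}{F{\left(-4 \right)}} + Z{\left(-2,9 \right)} = - \frac{98}{\left(5 - 4\right)^{2}} + \frac{1}{4} \left(-2\right) \left(6 + 4 \cdot 9 - i \sqrt{6}\right) = - \frac{98}{1^{2}} + \frac{1}{4} \left(-2\right) \left(6 + 36 - i \sqrt{6}\right) = - \frac{98}{1} + \frac{1}{4} \left(-2\right) \left(42 - i \sqrt{6}\right) = \left(-98\right) 1 - \left(21 - \frac{i \sqrt{6}}{2}\right) = -98 - \left(21 - \frac{i \sqrt{6}}{2}\right) = -119 + \frac{i \sqrt{6}}{2}$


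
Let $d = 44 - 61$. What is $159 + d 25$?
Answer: $-266$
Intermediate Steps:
$d = -17$
$159 + d 25 = 159 - 425 = -266$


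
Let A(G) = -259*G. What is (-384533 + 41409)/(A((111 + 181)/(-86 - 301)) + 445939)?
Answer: -132788988/172654021 ≈ -0.76910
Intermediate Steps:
(-384533 + 41409)/(A((111 + 181)/(-86 - 301)) + 445939) = (-384533 + 41409)/(-259*(111 + 181)/(-86 - 301) + 445939) = -343124/(-75628/(-387) + 445939) = -343124/(-75628*(-1)/387 + 445939) = -343124/(-259*(-292/387) + 445939) = -343124/(75628/387 + 445939) = -343124/172654021/387 = -343124*387/172654021 = -132788988/172654021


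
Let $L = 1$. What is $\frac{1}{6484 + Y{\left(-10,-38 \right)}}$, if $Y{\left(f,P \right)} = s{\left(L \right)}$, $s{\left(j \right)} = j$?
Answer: $\frac{1}{6485} \approx 0.0001542$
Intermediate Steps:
$Y{\left(f,P \right)} = 1$
$\frac{1}{6484 + Y{\left(-10,-38 \right)}} = \frac{1}{6484 + 1} = \frac{1}{6485}$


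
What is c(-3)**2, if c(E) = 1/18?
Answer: 1/324 ≈ 0.0030864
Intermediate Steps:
c(E) = 1/18
c(-3)**2 = (1/18)**2 = 1/324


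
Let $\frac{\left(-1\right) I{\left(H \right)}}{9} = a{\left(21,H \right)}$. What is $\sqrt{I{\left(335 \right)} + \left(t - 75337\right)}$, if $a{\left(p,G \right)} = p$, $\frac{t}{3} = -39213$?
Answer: $i \sqrt{193165} \approx 439.51 i$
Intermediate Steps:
$t = -117639$ ($t = 3 \left(-39213\right) = -117639$)
$I{\left(H \right)} = -189$ ($I{\left(H \right)} = \left(-9\right) 21 = -189$)
$\sqrt{I{\left(335 \right)} + \left(t - 75337\right)} = \sqrt{-189 - 192976} = \sqrt{-193165} = i \sqrt{193165}$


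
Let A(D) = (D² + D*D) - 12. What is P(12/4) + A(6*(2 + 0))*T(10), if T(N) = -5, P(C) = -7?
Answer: -1387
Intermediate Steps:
A(D) = -12 + 2*D² (A(D) = (D² + D²) - 12 = 2*D² - 12 = -12 + 2*D²)
P(12/4) + A(6*(2 + 0))*T(10) = -7 + (-12 + 2*(6*(2 + 0))²)*(-5) = -7 + (-12 + 2*(6*2)²)*(-5) = -7 + (-12 + 2*12²)*(-5) = -7 + (-12 + 2*144)*(-5) = -7 + (-12 + 288)*(-5) = -7 + 276*(-5) = -7 - 1380 = -1387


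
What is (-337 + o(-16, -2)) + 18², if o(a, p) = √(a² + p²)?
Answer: -13 + 2*√65 ≈ 3.1245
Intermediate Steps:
(-337 + o(-16, -2)) + 18² = (-337 + √((-16)² + (-2)²)) + 18² = (-337 + √(256 + 4)) + 324 = (-337 + √260) + 324 = (-337 + 2*√65) + 324 = -13 + 2*√65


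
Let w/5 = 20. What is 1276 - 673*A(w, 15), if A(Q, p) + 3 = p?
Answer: -6800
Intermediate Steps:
w = 100 (w = 5*20 = 100)
A(Q, p) = -3 + p
1276 - 673*A(w, 15) = 1276 - 673*(-3 + 15) = 1276 - 673*12 = 1276 - 8076 = -6800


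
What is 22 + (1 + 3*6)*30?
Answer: 592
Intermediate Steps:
22 + (1 + 3*6)*30 = 22 + (1 + 18)*30 = 22 + 19*30 = 22 + 570 = 592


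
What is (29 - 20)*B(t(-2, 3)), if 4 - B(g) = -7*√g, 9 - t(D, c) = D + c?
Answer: 36 + 126*√2 ≈ 214.19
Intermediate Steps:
t(D, c) = 9 - D - c (t(D, c) = 9 - (D + c) = 9 + (-D - c) = 9 - D - c)
B(g) = 4 + 7*√g (B(g) = 4 - (-7)*√g = 4 + 7*√g)
(29 - 20)*B(t(-2, 3)) = (29 - 20)*(4 + 7*√(9 - 1*(-2) - 1*3)) = 9*(4 + 7*√(9 + 2 - 3)) = 9*(4 + 7*√8) = 9*(4 + 7*(2*√2)) = 9*(4 + 14*√2) = 36 + 126*√2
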